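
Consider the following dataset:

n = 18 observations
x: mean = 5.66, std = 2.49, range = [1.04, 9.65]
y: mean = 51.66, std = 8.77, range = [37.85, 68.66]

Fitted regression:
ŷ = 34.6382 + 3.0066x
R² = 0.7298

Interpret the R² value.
The model explains 72.98% of the variance in y (R² = 0.7298), leaving 27.02% unexplained; the fit is strong.

The coefficient of determination R² is the fraction of the total variation in y that the fitted line accounts for.

Here R² = 0.7298:
- Explained: 72.98% of the variation in y
- Unexplained (residual): 100% − 72.98% = 27.02%
- Rule of thumb (below 0.3 weak; 0.3 to below 0.7 moderate; 0.7 and above strong) → strong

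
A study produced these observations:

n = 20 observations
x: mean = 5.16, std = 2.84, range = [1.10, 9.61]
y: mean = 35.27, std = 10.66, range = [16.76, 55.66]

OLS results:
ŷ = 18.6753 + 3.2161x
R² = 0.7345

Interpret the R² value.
R² = 0.7345 means 73.45% of the variation in y is explained by the linear relationship with x. This indicates a strong fit.

R² (coefficient of determination) measures the proportion of variance in y explained by the regression model.

Here R² = 0.7345:
- Explained: 73.45% of the variation in y
- Unexplained (residual): 100% − 73.45% = 26.55%
- Rule of thumb (below 0.3 weak; 0.3 to below 0.7 moderate; 0.7 and above strong) → strong

Note: R² never decreases when predictors are added, so it should not be used alone to compare models of different size.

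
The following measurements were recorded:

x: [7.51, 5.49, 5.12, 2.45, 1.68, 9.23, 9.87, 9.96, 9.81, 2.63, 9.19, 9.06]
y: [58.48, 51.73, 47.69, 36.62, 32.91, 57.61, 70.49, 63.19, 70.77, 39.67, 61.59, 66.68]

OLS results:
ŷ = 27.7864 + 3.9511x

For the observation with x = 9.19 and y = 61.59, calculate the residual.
Residual = -2.5070

The residual is the difference between the actual value and the predicted value:

Residual = y - ŷ

Step 1: Calculate predicted value
ŷ = 27.7864 + 3.9511 × 9.19
ŷ = 64.0970

Step 2: Calculate residual
Residual = 61.59 - 64.0970
Residual = -2.5070

Interpretation: the model overestimates the actual value by 2.5070 at this point (negative residual → observation lies below the fitted line).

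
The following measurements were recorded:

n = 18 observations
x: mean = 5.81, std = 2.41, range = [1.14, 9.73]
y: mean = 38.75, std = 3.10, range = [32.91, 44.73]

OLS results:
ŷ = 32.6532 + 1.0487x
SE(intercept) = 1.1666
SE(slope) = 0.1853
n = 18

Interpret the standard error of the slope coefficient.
SE(β̂₁) = 0.1853 is the estimated standard deviation of the slope estimate across repeated samples; relative to β̂₁ = 1.0487 that is 17.7%, a precise estimate.

SE(β̂₁) = 0.1853 says: if we drew many samples of n = 18 from the same population and refit each time, the fitted slopes would scatter with a standard deviation of roughly 0.1853 around the true β₁.

Relative precision:
- SE / |β̂₁| = 0.1853 / 1.0487 = 17.7%
- Rule of thumb (under 20%: precise; 20% to under 50%: moderately precise; 50% or more: imprecise) → precise

Rough 95% range (±2 SE): 1.0487 ± 0.3706 → (0.6781, 1.4193).

What drives SE(β̂₁): wider spread of x values → smaller SE.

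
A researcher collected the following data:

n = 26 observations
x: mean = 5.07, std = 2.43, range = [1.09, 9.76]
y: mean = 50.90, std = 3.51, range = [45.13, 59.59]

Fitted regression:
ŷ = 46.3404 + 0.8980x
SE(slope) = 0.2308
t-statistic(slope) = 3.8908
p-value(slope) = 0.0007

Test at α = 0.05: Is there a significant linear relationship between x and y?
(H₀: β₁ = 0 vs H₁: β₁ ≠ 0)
p-value = 0.0007 < α = 0.05, so we reject H₀. The relationship is significant.

Hypothesis test for the slope coefficient:

H₀: β₁ = 0 (no linear relationship)
H₁: β₁ ≠ 0 (linear relationship exists)

Test statistic: t = β̂₁ / SE(β̂₁) = 0.8980 / 0.2308 = 3.8908

With df = 24, the two-sided p-value for |t| = 3.8908 is 0.0007.

Decision rule: reject H₀ if p-value < α.
p-value = 0.0007 < α = 0.05 → reject H₀.

Conclusion: the linear association between x and y is significant at the 5% level.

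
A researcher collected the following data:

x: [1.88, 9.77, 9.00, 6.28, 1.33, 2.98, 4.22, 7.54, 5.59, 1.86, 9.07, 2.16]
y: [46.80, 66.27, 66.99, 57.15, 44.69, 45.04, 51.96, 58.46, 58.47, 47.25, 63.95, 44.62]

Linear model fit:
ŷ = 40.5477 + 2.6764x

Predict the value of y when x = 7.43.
ŷ = 60.4334

x = 7.43 lies inside the observed range [1.33, 9.77], so the fitted equation applies directly:

ŷ = 40.5477 + 2.6764 × 7.43
ŷ = 40.5477 + 19.8857
ŷ = 60.4334

This is a point prediction; actual observations scatter around it by roughly the residual standard deviation.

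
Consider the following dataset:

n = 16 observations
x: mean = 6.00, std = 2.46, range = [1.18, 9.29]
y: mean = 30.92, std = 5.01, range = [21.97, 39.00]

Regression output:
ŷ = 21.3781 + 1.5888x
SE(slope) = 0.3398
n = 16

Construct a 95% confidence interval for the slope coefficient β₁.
The 95% CI for β₁ is (0.8600, 2.3176)

Confidence interval for the slope:

The 95% CI for β₁ is: β̂₁ ± t*(α/2, n-2) × SE(β̂₁)

Step 1: Find critical t-value
- Confidence level = 0.95
- Degrees of freedom = n - 2 = 16 - 2 = 14
- t*(α/2, 14) = 2.1448

Step 2: Calculate margin of error
Margin = 2.1448 × 0.3398 = 0.7288

Step 3: Construct interval
CI = 1.5888 ± 0.7288
CI = (0.8600, 2.3176)

Interpretation: intervals built this way capture the true β₁ in 95% of repeated samples; here the plausible range for the per-unit effect of x on y is 0.8600 to 2.3176.
The interval does not include 0, suggesting a significant linear relationship.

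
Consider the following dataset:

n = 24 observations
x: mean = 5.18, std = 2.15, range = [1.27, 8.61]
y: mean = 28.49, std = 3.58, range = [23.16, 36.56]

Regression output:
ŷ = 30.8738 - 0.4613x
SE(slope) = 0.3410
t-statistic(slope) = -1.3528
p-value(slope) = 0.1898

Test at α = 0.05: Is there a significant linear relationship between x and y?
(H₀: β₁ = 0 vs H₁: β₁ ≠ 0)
Since p-value = 0.1898 ≥ α = 0.05, fail to reject H₀ — the slope is not significantly different from 0.

Hypothesis test for the slope coefficient:

H₀: β₁ = 0 (no linear relationship)
H₁: β₁ ≠ 0 (linear relationship exists)

Test statistic: t = β̂₁ / SE(β̂₁) = -0.4613 / 0.3410 = -1.3528

p = 0.1898: how often a slope estimate this far from 0 (in SE units) would arise by chance if β₁ were truly 0.

Decision rule: reject H₀ if p-value < α.
p-value = 0.1898 ≥ α = 0.05 → fail to reject H₀.

Conclusion: the linear association between x and y is not significant at the 5% level.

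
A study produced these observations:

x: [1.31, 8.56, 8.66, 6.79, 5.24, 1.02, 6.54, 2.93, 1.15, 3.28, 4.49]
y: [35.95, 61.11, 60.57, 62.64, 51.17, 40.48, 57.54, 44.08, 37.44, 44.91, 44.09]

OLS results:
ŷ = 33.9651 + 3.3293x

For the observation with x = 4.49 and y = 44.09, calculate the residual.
Residual = -4.8237

The residual is the difference between the actual value and the predicted value:

Residual = y - ŷ

Step 1: Calculate predicted value
ŷ = 33.9651 + 3.3293 × 4.49
ŷ = 48.9137

Step 2: Calculate residual
Residual = 44.09 - 48.9137
Residual = -4.8237

Interpretation: the model overestimates the actual value by 4.8237 at this point (negative residual → observation lies below the fitted line).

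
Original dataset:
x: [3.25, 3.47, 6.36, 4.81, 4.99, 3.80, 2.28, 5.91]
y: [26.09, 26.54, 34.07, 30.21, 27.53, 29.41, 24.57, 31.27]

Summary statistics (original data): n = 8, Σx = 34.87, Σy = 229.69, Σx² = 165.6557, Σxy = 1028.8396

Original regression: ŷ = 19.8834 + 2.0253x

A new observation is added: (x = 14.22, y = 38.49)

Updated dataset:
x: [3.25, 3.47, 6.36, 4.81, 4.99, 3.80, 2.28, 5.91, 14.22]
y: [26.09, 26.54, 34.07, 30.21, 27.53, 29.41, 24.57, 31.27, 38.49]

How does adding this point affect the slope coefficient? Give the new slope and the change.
The slope changes from 2.0253 to 1.1328 (change of -0.8925, or -44.1%).

x = 14.22 lies well outside the original x-range [2.28, 6.36] (x̄ ≈ 4.36), so this observation has high leverage and can move the slope substantially.

Step 1: Update the sums with the new point (n goes from 8 to 9)
Σx  = 34.87 + 14.22 = 49.09
Σy  = 229.69 + 38.49 = 268.18
Σx² = 165.6557 + 14.22² = 165.6557 + 202.2084 = 367.8641
Σxy = 1028.8396 + 14.22×38.49 = 1028.8396 + 547.3278 = 1576.1674

Step 2: Recompute the slope with b₁ = (nΣxy − ΣxΣy) / (nΣx² − (Σx)²)
Numerator   = 9×1576.1674 − 49.09×268.18 = 14185.5066 − 13164.9562 = 1020.5504
Denominator = 9×367.8641 − 49.09² = 3310.7769 − 2409.8281 = 900.9488
b₁(new) = 1020.5504 / 900.9488 = 1.1328

(Same formula on the original sums: (8×1028.8396 − 34.87×229.69) / (8×165.6557 − 34.87²) = 221.4265 / 109.3287 = 2.0253, matching the given fit.)

Step 3: Change in slope
Δβ₁ = 1.1328 − 2.0253 = -0.8925
Relative change = -0.8925 / 2.0253 × 100% = -44.1%
→ the slope decreases when the point is added.

A high-leverage point only changes the slope if it is off the original line; here y = 38.49 is below the original trend, so the slope decreases.
In practice: check such a point for data-entry or measurement error; examine leverage (hᵢ) and Cook's distance rather than deleting it automatically.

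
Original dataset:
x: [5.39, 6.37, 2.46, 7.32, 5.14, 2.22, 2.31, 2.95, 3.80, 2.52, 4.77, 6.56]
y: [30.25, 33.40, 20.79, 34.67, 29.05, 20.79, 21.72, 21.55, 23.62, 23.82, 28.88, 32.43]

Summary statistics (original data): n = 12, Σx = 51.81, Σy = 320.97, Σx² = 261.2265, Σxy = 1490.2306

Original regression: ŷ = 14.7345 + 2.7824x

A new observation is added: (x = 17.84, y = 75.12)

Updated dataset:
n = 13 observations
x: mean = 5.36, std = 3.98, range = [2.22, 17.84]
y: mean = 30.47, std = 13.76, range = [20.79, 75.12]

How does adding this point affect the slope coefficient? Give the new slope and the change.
New slope β₁ = 3.4326 versus 2.7824 before: a change of +0.6502 (+23.4%).

The new point has HIGH LEVERAGE: x = 17.84 is far from the original mean x̄ = 51.81/12 ≈ 4.32 (original range [2.22, 7.32]).

Step 1: Update the sums with the new point (n goes from 12 to 13)
Σx  = 51.81 + 17.84 = 69.65
Σy  = 320.97 + 75.12 = 396.09
Σx² = 261.2265 + 17.84² = 261.2265 + 318.2656 = 579.4921
Σxy = 1490.2306 + 17.84×75.12 = 1490.2306 + 1340.1408 = 2830.3714

Step 2: Recompute the slope with b₁ = (nΣxy − ΣxΣy) / (nΣx² − (Σx)²)
Numerator   = 13×2830.3714 − 69.65×396.09 = 36794.8282 − 27587.6685 = 9207.1597
Denominator = 13×579.4921 − 69.65² = 7533.3973 − 4851.1225 = 2682.2748
b₁(new) = 9207.1597 / 2682.2748 = 3.4326

(Same formula on the original sums: (12×1490.2306 − 51.81×320.97) / (12×261.2265 − 51.81²) = 1253.3115 / 450.4419 = 2.7824, matching the given fit.)

Step 3: Change in slope
Δβ₁ = 3.4326 − 2.7824 = +0.6502
Relative change = +0.6502 / 2.7824 × 100% = +23.4%
→ the slope increases when the point is added.

Because the point sits above the extension of the original line at a high-leverage x, it tilts the fit up.
In practice: refit with and without it and report both if conclusions differ.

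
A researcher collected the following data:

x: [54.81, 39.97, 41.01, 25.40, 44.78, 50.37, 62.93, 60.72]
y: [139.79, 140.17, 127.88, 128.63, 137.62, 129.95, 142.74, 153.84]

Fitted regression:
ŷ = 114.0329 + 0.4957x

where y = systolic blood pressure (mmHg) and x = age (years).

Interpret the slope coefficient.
For each additional year of age, predicted blood pressure increases by approximately 0.4957 mmHg.

The slope β₁ = 0.4957 gives the rate at which the fitted blood pressure changes with age.

Interpretation:
- Age up by 1 year → predicted blood pressure increases by 0.4957 mmHg
- The effect is assumed constant over the observed range of x (linearity)
- The sign (+) gives the direction; the magnitude 0.4957 gives the size of the effect per year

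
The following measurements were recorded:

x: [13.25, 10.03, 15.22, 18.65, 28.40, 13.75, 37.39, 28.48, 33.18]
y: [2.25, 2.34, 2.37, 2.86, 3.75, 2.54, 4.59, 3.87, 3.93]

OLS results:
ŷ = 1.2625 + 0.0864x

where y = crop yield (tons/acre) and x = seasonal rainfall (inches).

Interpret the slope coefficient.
On average, crop yield is about 0.0864 tons/acre higher for every extra inch of rainfall.

The slope β₁ = 0.0864 gives the rate at which the fitted crop yield changes with rainfall.

Interpretation:
- Rainfall up by 1 inch → predicted crop yield increases by 0.0864 tons/acre
- This is a linear approximation: the same per-unit change is assumed across the whole observed x range
- The sign (+) gives the direction; the magnitude 0.0864 gives the size of the effect per inch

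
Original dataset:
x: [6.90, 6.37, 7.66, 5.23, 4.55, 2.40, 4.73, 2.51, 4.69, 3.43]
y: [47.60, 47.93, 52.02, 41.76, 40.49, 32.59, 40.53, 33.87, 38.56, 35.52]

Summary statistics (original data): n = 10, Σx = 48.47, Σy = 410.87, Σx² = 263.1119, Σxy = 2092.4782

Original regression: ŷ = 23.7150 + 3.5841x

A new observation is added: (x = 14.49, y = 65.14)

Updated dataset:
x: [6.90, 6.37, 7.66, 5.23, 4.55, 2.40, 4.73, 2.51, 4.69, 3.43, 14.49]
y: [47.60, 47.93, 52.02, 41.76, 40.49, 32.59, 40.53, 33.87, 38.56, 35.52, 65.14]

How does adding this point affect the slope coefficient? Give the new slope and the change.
Adding the point moves β₁ from 3.5841 to 2.7668, i.e. it decreases by 0.8173 (-22.8%).

x = 14.49 lies well outside the original x-range [2.40, 7.66] (x̄ ≈ 4.85), so this observation has high leverage and can move the slope substantially.

Step 1: Update the sums with the new point (n goes from 10 to 11)
Σx  = 48.47 + 14.49 = 62.96
Σy  = 410.87 + 65.14 = 476.01
Σx² = 263.1119 + 14.49² = 263.1119 + 209.9601 = 473.0720
Σxy = 2092.4782 + 14.49×65.14 = 2092.4782 + 943.8786 = 3036.3568

Step 2: Recompute the slope with b₁ = (nΣxy − ΣxΣy) / (nΣx² − (Σx)²)
Numerator   = 11×3036.3568 − 62.96×476.01 = 33399.9248 − 29969.5896 = 3430.3352
Denominator = 11×473.0720 − 62.96² = 5203.7920 − 3963.9616 = 1239.8304
b₁(new) = 3430.3352 / 1239.8304 = 2.7668

(Same formula on the original sums: (10×2092.4782 − 48.47×410.87) / (10×263.1119 − 48.47²) = 1009.9131 / 281.7781 = 3.5841, matching the given fit.)

Step 3: Change in slope
Δβ₁ = 2.7668 − 3.5841 = -0.8173
Relative change = -0.8173 / 3.5841 × 100% = -22.8%
→ the slope decreases when the point is added.

A high-leverage point only changes the slope if it is off the original line; here y = 65.14 is below the original trend, so the slope decreases.
In practice: examine leverage (hᵢ) and Cook's distance rather than deleting it automatically.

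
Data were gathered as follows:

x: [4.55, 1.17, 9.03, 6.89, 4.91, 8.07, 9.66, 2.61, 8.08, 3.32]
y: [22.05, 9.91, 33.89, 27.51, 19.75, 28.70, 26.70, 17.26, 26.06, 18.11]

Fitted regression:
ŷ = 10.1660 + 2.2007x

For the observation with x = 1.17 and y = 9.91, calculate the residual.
Residual = -2.8308

The residual is the difference between the actual value and the predicted value:

Residual = y - ŷ

Step 1: Calculate predicted value
ŷ = 10.1660 + 2.2007 × 1.17
ŷ = 12.7408

Step 2: Calculate residual
Residual = 9.91 - 12.7408
Residual = -2.8308

The residual is negative, so the observed y = 9.91 sits below the regression line (the line overestimates it by 2.8308).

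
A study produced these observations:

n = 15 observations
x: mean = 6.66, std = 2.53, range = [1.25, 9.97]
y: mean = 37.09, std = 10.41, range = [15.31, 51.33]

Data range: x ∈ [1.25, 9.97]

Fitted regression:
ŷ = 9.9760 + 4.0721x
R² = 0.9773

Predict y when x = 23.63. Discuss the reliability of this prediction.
ŷ = 106.1997 (extrapolation — x = 23.63 lies outside [1.25, 9.97], so reliability is low).

Prediction calculation:
ŷ = 9.9760 + 4.0721 × 23.63
ŷ = 106.1997

Reliability:
- Data range: x ∈ [1.25, 9.97]
- Prediction point: x = 23.63 is 13.66 units above the observed range → this is EXTRAPOLATION, not interpolation

Why that matters here:
- The linear relationship may not hold outside the observed range
- There are no observations near this x to validate the fitted line there
- R² describes fit only over the sampled x values; it says nothing about behaviour beyond them

The R² = 0.9773 only validates the fit within [1.25, 9.97]; treat ŷ = 106.1997 with caution.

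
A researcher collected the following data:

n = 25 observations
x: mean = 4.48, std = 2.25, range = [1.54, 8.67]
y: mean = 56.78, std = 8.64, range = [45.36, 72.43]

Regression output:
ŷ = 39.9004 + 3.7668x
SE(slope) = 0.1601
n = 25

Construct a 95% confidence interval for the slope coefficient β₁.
The 95% CI for β₁ is (3.4356, 4.0980)

Confidence interval for the slope:

The 95% CI for β₁ is: β̂₁ ± t*(α/2, n-2) × SE(β̂₁)

Step 1: Find critical t-value
- Confidence level = 0.95
- Degrees of freedom = n - 2 = 25 - 2 = 23
- t*(α/2, 23) = 2.0687

Step 2: Calculate margin of error
Margin = 2.0687 × 0.1601 = 0.3312

Step 3: Construct interval
CI = 3.7668 ± 0.3312
CI = (3.4356, 4.0980)

Interpretation: We are 95% confident that the true slope β₁ lies between 3.4356 and 4.0980.
Since 0 is outside the interval, a two-sided test at α = 0.05 would reject H₀: β₁ = 0.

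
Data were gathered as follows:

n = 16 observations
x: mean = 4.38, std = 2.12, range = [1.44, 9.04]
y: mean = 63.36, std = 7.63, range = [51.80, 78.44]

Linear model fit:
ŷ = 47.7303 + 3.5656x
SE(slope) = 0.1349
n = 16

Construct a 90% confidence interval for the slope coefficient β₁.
The 90% CI for β₁ is (3.3280, 3.8032)

Confidence interval for the slope:

The 90% CI for β₁ is: β̂₁ ± t*(α/2, n-2) × SE(β̂₁)

Step 1: Find critical t-value
- Confidence level = 0.9
- Degrees of freedom = n - 2 = 16 - 2 = 14
- t*(α/2, 14) = 1.7613

Step 2: Calculate margin of error
Margin = 1.7613 × 0.1349 = 0.2376

Step 3: Construct interval
CI = 3.5656 ± 0.2376
CI = (3.3280, 3.8032)

Interpretation: We are 90% confident that the true slope β₁ lies between 3.3280 and 3.8032.
Since 0 is outside the interval, a two-sided test at α = 0.10 would reject H₀: β₁ = 0.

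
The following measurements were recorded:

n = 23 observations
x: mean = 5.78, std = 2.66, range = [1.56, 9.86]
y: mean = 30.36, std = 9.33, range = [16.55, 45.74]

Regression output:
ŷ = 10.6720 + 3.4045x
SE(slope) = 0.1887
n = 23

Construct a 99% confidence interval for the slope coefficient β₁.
The 99% CI for β₁ is (2.8702, 3.9388)

Confidence interval for the slope:

The 99% CI for β₁ is: β̂₁ ± t*(α/2, n-2) × SE(β̂₁)

Step 1: Find critical t-value
- Confidence level = 0.99
- Degrees of freedom = n - 2 = 23 - 2 = 21
- t*(α/2, 21) = 2.8314

Step 2: Calculate margin of error
Margin = 2.8314 × 0.1887 = 0.5343

Step 3: Construct interval
CI = 3.4045 ± 0.5343
CI = (2.8702, 3.9388)

Interpretation: intervals built this way capture the true β₁ in 99% of repeated samples; here the plausible range for the per-unit effect of x on y is 2.8702 to 3.9388.
Since 0 is outside the interval, a two-sided test at α = 0.01 would reject H₀: β₁ = 0.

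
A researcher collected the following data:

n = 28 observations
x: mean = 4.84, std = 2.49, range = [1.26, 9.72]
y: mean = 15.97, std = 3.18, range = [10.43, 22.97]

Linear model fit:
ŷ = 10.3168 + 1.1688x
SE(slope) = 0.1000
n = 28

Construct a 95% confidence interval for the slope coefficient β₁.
The 95% CI for β₁ is (0.9632, 1.3744)

Confidence interval for the slope:

The 95% CI for β₁ is: β̂₁ ± t*(α/2, n-2) × SE(β̂₁)

Step 1: Find critical t-value
- Confidence level = 0.95
- Degrees of freedom = n - 2 = 28 - 2 = 26
- t*(α/2, 26) = 2.0555

Step 2: Calculate margin of error
Margin = 2.0555 × 0.1000 = 0.2056

Step 3: Construct interval
CI = 1.1688 ± 0.2056
CI = (0.9632, 1.3744)

Interpretation: We are 95% confident that the true slope β₁ lies between 0.9632 and 1.3744.
Both endpoints are positive, so the data support a genuinely positive slope at this confidence level.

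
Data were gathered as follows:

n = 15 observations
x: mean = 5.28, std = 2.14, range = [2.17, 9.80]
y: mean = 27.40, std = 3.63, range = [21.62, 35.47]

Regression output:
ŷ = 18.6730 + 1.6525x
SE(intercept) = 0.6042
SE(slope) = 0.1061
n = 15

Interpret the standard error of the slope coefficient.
SE(slope) = 0.1061 measures the uncertainty in the estimated slope. The coefficient is estimated precisely (SE/|β̂₁| = 6.4%).

SE(β̂₁) = s / √Sxx, where s is the residual standard deviation and Sxx = Σ(x − x̄)². It is the yardstick for how far β̂₁ = 1.6525 could plausibly be from the true slope.

Relative precision:
- SE / |β̂₁| = 0.1061 / 1.6525 = 6.4%
- Rule of thumb (under 20%: precise; 20% to under 50%: moderately precise; 50% or more: imprecise) → precise

Rough 95% range (±2 SE): 1.6525 ± 0.2122 → (1.4403, 1.8647).

What drives SE(β̂₁): more residual scatter → larger SE; larger n (here n = 15) → smaller SE; wider spread of x values → smaller SE.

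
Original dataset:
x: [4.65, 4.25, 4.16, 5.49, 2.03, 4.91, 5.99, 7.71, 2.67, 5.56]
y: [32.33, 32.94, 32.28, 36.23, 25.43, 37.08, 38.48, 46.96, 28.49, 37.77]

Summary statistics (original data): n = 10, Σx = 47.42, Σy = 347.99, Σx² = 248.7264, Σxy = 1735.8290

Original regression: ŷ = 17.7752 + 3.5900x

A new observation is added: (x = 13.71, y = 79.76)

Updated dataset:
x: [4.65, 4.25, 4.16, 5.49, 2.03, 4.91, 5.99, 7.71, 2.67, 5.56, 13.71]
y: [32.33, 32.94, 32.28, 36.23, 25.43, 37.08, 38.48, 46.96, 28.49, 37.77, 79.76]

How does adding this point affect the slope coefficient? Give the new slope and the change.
Adding the point moves β₁ from 3.5900 to 4.6632, i.e. it increases by 1.0732 (+29.9%).

x = 13.71 lies well outside the original x-range [2.03, 7.71] (x̄ ≈ 4.74), so this observation has high leverage and can move the slope substantially.

Step 1: Update the sums with the new point (n goes from 10 to 11)
Σx  = 47.42 + 13.71 = 61.13
Σy  = 347.99 + 79.76 = 427.75
Σx² = 248.7264 + 13.71² = 248.7264 + 187.9641 = 436.6905
Σxy = 1735.8290 + 13.71×79.76 = 1735.8290 + 1093.5096 = 2829.3386

Step 2: Recompute the slope with b₁ = (nΣxy − ΣxΣy) / (nΣx² − (Σx)²)
Numerator   = 11×2829.3386 − 61.13×427.75 = 31122.7246 − 26148.3575 = 4974.3671
Denominator = 11×436.6905 − 61.13² = 4803.5955 − 3736.8769 = 1066.7186
b₁(new) = 4974.3671 / 1066.7186 = 4.6632

(Same formula on the original sums: (10×1735.8290 − 47.42×347.99) / (10×248.7264 − 47.42²) = 856.6042 / 238.6076 = 3.5900, matching the given fit.)

Step 3: Change in slope
Δβ₁ = 4.6632 − 3.5900 = +1.0732
Relative change = +1.0732 / 3.5900 × 100% = +29.9%
→ the slope increases when the point is added.

Because the point sits above the extension of the original line at a high-leverage x, it tilts the fit up.
In practice: refit with and without it and report both if conclusions differ; check such a point for data-entry or measurement error.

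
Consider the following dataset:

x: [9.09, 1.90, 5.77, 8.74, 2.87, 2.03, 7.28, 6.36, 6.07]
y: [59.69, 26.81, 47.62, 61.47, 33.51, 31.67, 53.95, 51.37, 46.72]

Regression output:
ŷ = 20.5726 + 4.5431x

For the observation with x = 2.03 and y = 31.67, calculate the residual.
Residual = 1.8749

The residual is the difference between the actual value and the predicted value:

Residual = y - ŷ

Step 1: Calculate predicted value
ŷ = 20.5726 + 4.5431 × 2.03
ŷ = 29.7951

Step 2: Calculate residual
Residual = 31.67 - 29.7951
Residual = 1.8749

The residual is positive, so the observed y = 31.67 sits above the regression line (the line underestimates it by 1.8749).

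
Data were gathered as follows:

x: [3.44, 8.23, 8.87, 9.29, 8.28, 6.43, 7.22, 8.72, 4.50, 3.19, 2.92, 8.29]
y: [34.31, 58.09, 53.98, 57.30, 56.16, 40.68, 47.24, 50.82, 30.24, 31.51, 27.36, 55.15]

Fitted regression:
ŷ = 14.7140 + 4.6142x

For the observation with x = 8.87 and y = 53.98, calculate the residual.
Residual = -1.6620

The residual is the difference between the actual value and the predicted value:

Residual = y - ŷ

Step 1: Calculate predicted value
ŷ = 14.7140 + 4.6142 × 8.87
ŷ = 55.6420

Step 2: Calculate residual
Residual = 53.98 - 55.6420
Residual = -1.6620

Sign check: y < ŷ, so the point is below the line and the fit overestimates here.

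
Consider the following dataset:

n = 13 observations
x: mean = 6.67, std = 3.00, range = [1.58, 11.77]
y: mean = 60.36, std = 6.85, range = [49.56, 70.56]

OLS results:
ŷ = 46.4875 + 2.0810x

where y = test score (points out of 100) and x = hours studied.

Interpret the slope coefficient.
For each additional hour of study time, predicted test score increases by approximately 2.0810 points.

The slope β₁ = 2.0810 gives the rate at which the fitted test score changes with study time.

Interpretation:
- Study time up by 1 hour → predicted test score increases by 2.0810 points
- The effect is assumed constant over the observed range of x (linearity)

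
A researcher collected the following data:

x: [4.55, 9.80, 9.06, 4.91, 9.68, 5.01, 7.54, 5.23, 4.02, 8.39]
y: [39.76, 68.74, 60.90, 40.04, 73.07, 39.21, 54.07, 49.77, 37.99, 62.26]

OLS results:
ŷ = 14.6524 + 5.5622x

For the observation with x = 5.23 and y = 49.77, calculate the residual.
Residual = 6.0273

The residual is the difference between the actual value and the predicted value:

Residual = y - ŷ

Step 1: Calculate predicted value
ŷ = 14.6524 + 5.5622 × 5.23
ŷ = 43.7427

Step 2: Calculate residual
Residual = 49.77 - 43.7427
Residual = 6.0273

The residual is positive, so the observed y = 49.77 sits above the regression line (the line underestimates it by 6.0273).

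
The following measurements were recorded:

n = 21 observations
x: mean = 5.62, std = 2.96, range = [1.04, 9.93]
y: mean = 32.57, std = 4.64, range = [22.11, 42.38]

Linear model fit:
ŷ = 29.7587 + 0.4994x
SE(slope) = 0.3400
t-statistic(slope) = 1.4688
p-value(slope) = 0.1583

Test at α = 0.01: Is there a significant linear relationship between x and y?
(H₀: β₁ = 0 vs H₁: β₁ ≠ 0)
p-value = 0.1583 ≥ α = 0.01, so we fail to reject H₀. The relationship is not significant.

Hypothesis test for the slope coefficient:

H₀: β₁ = 0 (no linear relationship)
H₁: β₁ ≠ 0 (linear relationship exists)

Test statistic: t = β̂₁ / SE(β̂₁) = 0.4994 / 0.3400 = 1.4688

p = 0.1583: how often a slope estimate this far from 0 (in SE units) would arise by chance if β₁ were truly 0.

Decision rule: reject H₀ if p-value < α.
p-value = 0.1583 ≥ α = 0.01 → fail to reject H₀.

There is not sufficient evidence at the 1% significance level to conclude that a linear relationship exists between x and y.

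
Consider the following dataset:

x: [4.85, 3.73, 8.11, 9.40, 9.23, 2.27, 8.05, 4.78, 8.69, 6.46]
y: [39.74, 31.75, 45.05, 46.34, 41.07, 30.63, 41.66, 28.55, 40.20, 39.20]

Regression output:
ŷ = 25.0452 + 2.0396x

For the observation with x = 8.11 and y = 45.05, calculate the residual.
Residual = 3.4636

The residual is the difference between the actual value and the predicted value:

Residual = y - ŷ

Step 1: Calculate predicted value
ŷ = 25.0452 + 2.0396 × 8.11
ŷ = 41.5864

Step 2: Calculate residual
Residual = 45.05 - 41.5864
Residual = 3.4636

The residual is positive, so the observed y = 45.05 sits above the regression line (the line underestimates it by 3.4636).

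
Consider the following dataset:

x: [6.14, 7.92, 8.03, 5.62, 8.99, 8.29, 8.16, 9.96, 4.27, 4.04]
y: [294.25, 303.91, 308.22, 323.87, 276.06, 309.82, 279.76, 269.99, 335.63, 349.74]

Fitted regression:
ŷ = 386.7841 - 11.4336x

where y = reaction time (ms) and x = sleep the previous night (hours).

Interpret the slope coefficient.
For each additional hour of sleep, predicted reaction time decreases by approximately 11.4336 ms.

The slope β₁ = -11.4336 gives the rate at which the fitted reaction time changes with sleep.

Interpretation:
- Sleep up by 1 hour → predicted reaction time decreases by 11.4336 ms
- The effect is assumed constant over the observed range of x (linearity)
- The slope describes association in these data, not necessarily a causal effect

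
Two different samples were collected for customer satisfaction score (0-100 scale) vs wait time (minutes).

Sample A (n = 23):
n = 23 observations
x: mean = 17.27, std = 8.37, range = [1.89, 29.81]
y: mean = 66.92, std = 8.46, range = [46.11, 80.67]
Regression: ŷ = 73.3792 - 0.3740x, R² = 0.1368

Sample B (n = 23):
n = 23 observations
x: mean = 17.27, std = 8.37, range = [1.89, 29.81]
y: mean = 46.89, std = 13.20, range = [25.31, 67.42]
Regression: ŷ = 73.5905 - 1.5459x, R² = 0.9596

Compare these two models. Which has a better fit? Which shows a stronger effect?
Model B has the better fit (R² = 0.9596 vs 0.1368). Model B shows the stronger effect (|β₁| = 1.5459 vs 0.3740).

Model Comparison:

Fit — compare R²:
- Model A: R² = 0.1368 → 13.68% of variance in satisfaction score explained
- Model B: R² = 0.9596 → 95.96% of variance in satisfaction score explained
- 0.9596 > 0.1368 → Model B has the better fit

Effect size (slope magnitude):
- Model A: β₁ = -0.3740 → predicted satisfaction score falls 0.3740 points per additional minute of wait time
- Model B: β₁ = -1.5459 → predicted satisfaction score falls 1.5459 points per additional minute of wait time
- |-0.3740| < |-1.5459| → Model B shows the stronger marginal effect

Notes:
- A steeper slope doesn't make a better model if the scatter around the line is large.
- A better fit (higher R²) doesn't necessarily mean a more important relationship.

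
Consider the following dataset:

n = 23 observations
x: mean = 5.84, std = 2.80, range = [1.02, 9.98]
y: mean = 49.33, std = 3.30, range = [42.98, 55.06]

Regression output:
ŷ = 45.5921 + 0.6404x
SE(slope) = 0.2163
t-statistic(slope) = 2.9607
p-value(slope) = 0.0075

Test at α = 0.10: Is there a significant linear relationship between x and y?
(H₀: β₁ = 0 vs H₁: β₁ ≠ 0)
Reject H₀: p-value = 0.0075 < α = 0.10. The linear relationship is significant at the 10% level.

Hypothesis test for the slope coefficient:

H₀: β₁ = 0 (no linear relationship)
H₁: β₁ ≠ 0 (linear relationship exists)

Test statistic: t = β̂₁ / SE(β̂₁) = 0.6404 / 0.2163 = 2.9607

p = 0.0075: how often a slope estimate this far from 0 (in SE units) would arise by chance if β₁ were truly 0.

Decision rule: reject H₀ if p-value < α.
p-value = 0.0075 < α = 0.10 → reject H₀.

There is sufficient evidence at the 10% significance level to conclude that a linear relationship exists between x and y.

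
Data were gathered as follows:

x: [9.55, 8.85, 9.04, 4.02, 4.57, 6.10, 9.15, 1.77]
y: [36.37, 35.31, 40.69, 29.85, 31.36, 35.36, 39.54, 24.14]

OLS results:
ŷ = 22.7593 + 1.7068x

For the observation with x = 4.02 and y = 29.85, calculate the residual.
Residual = 0.2294

The residual is the difference between the actual value and the predicted value:

Residual = y - ŷ

Step 1: Calculate predicted value
ŷ = 22.7593 + 1.7068 × 4.02
ŷ = 29.6206

Step 2: Calculate residual
Residual = 29.85 - 29.6206
Residual = 0.2294

Interpretation: the model underestimates the actual value by 0.2294 at this point (positive residual → observation lies above the fitted line).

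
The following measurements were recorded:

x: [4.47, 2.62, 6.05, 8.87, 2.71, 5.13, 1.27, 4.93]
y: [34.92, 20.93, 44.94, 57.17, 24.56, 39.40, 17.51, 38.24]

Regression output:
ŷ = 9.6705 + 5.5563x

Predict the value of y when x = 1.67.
ŷ = 18.9495

Plug x = 1.67 into the fitted line:

ŷ = 9.6705 + 5.5563 × 1.67
ŷ = 9.6705 + 9.2790
ŷ = 18.9495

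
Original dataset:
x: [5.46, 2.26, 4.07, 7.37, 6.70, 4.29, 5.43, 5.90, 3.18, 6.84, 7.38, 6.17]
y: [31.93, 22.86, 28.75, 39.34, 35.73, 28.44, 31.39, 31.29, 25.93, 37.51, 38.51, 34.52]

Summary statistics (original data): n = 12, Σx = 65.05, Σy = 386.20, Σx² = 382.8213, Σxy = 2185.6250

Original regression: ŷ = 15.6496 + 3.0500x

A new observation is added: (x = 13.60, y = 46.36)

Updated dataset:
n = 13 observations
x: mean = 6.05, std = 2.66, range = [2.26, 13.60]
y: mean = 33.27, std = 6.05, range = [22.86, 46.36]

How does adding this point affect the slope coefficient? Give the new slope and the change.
New slope β₁ = 2.1657 versus 3.0500 before: a change of -0.8843 (-29.0%).

The new point has HIGH LEVERAGE: x = 13.60 is far from the original mean x̄ = 65.05/12 ≈ 5.42 (original range [2.26, 7.38]).

Step 1: Update the sums with the new point (n goes from 12 to 13)
Σx  = 65.05 + 13.60 = 78.65
Σy  = 386.20 + 46.36 = 432.56
Σx² = 382.8213 + 13.60² = 382.8213 + 184.9600 = 567.7813
Σxy = 2185.6250 + 13.60×46.36 = 2185.6250 + 630.4960 = 2816.1210

Step 2: Recompute the slope with b₁ = (nΣxy − ΣxΣy) / (nΣx² − (Σx)²)
Numerator   = 13×2816.1210 − 78.65×432.56 = 36609.5730 − 34020.8440 = 2588.7290
Denominator = 13×567.7813 − 78.65² = 7381.1569 − 6185.8225 = 1195.3344
b₁(new) = 2588.7290 / 1195.3344 = 2.1657

(Same formula on the original sums: (12×2185.6250 − 65.05×386.20) / (12×382.8213 − 65.05²) = 1105.1900 / 362.3531 = 3.0500, matching the given fit.)

Step 3: Change in slope
Δβ₁ = 2.1657 − 3.0500 = -0.8843
Relative change = -0.8843 / 3.0500 × 100% = -29.0%
→ the slope decreases when the point is added.

Because the point sits below the extension of the original line at a high-leverage x, it tilts the fit down.
In practice: investigate whether it comes from the same population as the rest of the sample; check such a point for data-entry or measurement error.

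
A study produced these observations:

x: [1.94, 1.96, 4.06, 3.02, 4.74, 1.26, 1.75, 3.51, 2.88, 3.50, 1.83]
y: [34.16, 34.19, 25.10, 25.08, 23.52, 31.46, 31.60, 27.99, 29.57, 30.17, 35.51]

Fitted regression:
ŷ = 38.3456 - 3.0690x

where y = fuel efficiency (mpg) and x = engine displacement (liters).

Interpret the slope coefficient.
On average, fuel efficiency is about 3.0690 mpg lower for every extra liter of engine displacement.

The slope β₁ = -3.0690 gives the rate at which the fitted fuel efficiency changes with engine displacement.

Interpretation:
- Engine displacement up by 1 liter → predicted fuel efficiency decreases by 3.0690 mpg
- This is a linear approximation: the same per-unit change is assumed across the whole observed x range
- The slope describes association in these data, not necessarily a causal effect

(β₀ = 38.3456 is the fitted value at x = 0 and is not part of the slope interpretation.)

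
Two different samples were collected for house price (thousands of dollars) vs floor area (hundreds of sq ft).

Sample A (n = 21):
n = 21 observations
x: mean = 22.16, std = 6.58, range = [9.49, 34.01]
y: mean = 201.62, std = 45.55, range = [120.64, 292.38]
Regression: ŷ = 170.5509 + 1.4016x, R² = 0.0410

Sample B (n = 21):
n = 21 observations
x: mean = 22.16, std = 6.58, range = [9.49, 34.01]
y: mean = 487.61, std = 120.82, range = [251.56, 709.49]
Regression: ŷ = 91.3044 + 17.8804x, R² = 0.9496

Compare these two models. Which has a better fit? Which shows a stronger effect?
Model B has the better fit (R² = 0.9496 vs 0.0410). Model B shows the stronger effect (|β₁| = 17.8804 vs 1.4016).

Model Comparison:

Goodness of fit (R²):
- Model A: R² = 0.0410 → 4.10% of variance in house price explained
- Model B: R² = 0.9496 → 94.96% of variance in house price explained
- 0.9496 > 0.0410 → Model B has the better fit

Strength of effect — compare |β₁|:
- Model A: β₁ = 1.4016 → predicted house price rises 1.4016 thousand dollars per additional hundred sq ft of floor area
- Model B: β₁ = 17.8804 → predicted house price rises 17.8804 thousand dollars per additional hundred sq ft of floor area
- |1.4016| < |17.8804| → Model B shows the stronger marginal effect

Note: A better fit (higher R²) doesn't necessarily mean a more important relationship.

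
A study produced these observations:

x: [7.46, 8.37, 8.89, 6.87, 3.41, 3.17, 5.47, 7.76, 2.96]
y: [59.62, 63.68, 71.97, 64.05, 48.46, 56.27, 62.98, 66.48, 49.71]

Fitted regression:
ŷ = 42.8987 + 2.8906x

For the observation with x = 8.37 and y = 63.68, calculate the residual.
Residual = -3.4130

The residual is the difference between the actual value and the predicted value:

Residual = y - ŷ

Step 1: Calculate predicted value
ŷ = 42.8987 + 2.8906 × 8.37
ŷ = 67.0930

Step 2: Calculate residual
Residual = 63.68 - 67.0930
Residual = -3.4130

Sign check: y < ŷ, so the point is below the line and the fit overestimates here.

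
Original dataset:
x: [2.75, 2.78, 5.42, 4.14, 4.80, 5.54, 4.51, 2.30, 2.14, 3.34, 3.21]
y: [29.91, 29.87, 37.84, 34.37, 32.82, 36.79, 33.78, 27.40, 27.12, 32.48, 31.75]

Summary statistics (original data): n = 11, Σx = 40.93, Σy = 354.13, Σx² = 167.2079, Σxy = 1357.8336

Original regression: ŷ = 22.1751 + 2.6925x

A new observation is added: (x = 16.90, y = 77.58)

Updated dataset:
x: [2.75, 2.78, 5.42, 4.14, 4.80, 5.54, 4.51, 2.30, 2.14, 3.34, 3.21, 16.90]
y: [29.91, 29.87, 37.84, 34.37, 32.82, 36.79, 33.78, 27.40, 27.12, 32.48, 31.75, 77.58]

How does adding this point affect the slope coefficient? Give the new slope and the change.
Adding the point moves β₁ from 2.6925 to 3.3795, i.e. it increases by 0.6870 (+25.5%).

The new point has HIGH LEVERAGE: x = 16.90 is far from the original mean x̄ = 40.93/11 ≈ 3.72 (original range [2.14, 5.54]).

Step 1: Update the sums with the new point (n goes from 11 to 12)
Σx  = 40.93 + 16.90 = 57.83
Σy  = 354.13 + 77.58 = 431.71
Σx² = 167.2079 + 16.90² = 167.2079 + 285.6100 = 452.8179
Σxy = 1357.8336 + 16.90×77.58 = 1357.8336 + 1311.1020 = 2668.9356

Step 2: Recompute the slope with b₁ = (nΣxy − ΣxΣy) / (nΣx² − (Σx)²)
Numerator   = 12×2668.9356 − 57.83×431.71 = 32027.2272 − 24965.7893 = 7061.4379
Denominator = 12×452.8179 − 57.83² = 5433.8148 − 3344.3089 = 2089.5059
b₁(new) = 7061.4379 / 2089.5059 = 3.3795

(Same formula on the original sums: (11×1357.8336 − 40.93×354.13) / (11×167.2079 − 40.93²) = 441.6287 / 164.0220 = 2.6925, matching the given fit.)

Step 3: Change in slope
Δβ₁ = 3.3795 − 2.6925 = +0.6870
Relative change = +0.6870 / 2.6925 × 100% = +25.5%
→ the slope increases when the point is added.

A high-leverage point only changes the slope if it is off the original line; here y = 77.58 is above the original trend, so the slope increases.
In practice: examine leverage (hᵢ) and Cook's distance rather than deleting it automatically; refit with and without it and report both if conclusions differ.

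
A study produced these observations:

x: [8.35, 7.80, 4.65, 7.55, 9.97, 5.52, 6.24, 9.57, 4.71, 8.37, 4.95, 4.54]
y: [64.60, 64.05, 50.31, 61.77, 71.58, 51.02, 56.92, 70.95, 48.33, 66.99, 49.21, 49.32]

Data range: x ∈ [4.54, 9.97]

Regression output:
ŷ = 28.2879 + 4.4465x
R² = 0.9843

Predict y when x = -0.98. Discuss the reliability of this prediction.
ŷ = 23.9303 (extrapolation — x = -0.98 lies outside [4.54, 9.97], so reliability is low).

Prediction calculation:
ŷ = 28.2879 + 4.4465 × (-0.98)
ŷ = 23.9303

Reliability:
- Data range: x ∈ [4.54, 9.97]
- Prediction point: x = -0.98 is 5.52 units below the observed range → this is EXTRAPOLATION, not interpolation

Why that matters here:
- R² describes fit only over the sampled x values; it says nothing about behaviour beyond them
- Real relationships often flatten, saturate, or turn nonlinear at extremes
- There are no observations near this x to validate the fitted line there

The R² = 0.9843 only validates the fit within [4.54, 9.97]; treat ŷ = 23.9303 with caution.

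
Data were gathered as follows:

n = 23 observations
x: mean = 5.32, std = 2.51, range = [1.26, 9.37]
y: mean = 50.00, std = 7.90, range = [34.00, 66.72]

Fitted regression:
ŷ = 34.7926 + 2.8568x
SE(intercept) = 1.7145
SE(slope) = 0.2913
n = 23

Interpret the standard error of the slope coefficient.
SE(slope) = 0.2913 measures the uncertainty in the estimated slope. The coefficient is estimated precisely (SE/|β̂₁| = 10.2%).

SE(β̂₁) = s / √Sxx, where s is the residual standard deviation and Sxx = Σ(x − x̄)². It is the yardstick for how far β̂₁ = 2.8568 could plausibly be from the true slope.

Relative precision:
- SE / |β̂₁| = 0.2913 / 2.8568 = 10.2%
- Rule of thumb (under 20%: precise; 20% to under 50%: moderately precise; 50% or more: imprecise) → precise

Link to the t-test: t = β̂₁ / SE(β̂₁) = 2.8568 / 0.2913 = 9.8071, the statistic for H₀: β₁ = 0.

What drives SE(β̂₁): more residual scatter → larger SE.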